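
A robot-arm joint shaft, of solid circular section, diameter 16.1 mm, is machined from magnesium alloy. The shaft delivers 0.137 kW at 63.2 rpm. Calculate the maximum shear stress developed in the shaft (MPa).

25.3 MPa

ω = 2π·63.2/60 = 6.618 rad/s, so T = P/ω = 0.137×10³ / 6.618 = 20.70 N·m.
J = πd⁴/32 = π(0.0161)⁴/32 = 6.596×10^-9 m⁴.
τ_max = T·r/J = 20.70 × 0.00805 / 6.596×10^-9 = 2.526×10^7 Pa.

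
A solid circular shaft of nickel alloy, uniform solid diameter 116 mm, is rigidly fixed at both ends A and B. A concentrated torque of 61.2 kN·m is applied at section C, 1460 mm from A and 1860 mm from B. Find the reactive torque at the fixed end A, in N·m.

34300 N·m

With uniform GJ and both ends fixed, compatibility θ_AC = θ_CB gives T_A·a = T_B·b, together with T_A + T_B = T₀.
T_A = T₀·b/(a+b) = 61200·1860/3320 = 34290 N·m; T_B = 26910 N·m.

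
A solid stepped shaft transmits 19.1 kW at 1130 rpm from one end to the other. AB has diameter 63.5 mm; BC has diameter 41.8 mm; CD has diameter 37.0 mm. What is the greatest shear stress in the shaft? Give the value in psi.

2350 psi

ω = 2π·1130/60 = 118.3 rad/s, so T = P/ω = 19.1×10³ / 118.3 = 161.4 N·m.
Under the same torque, τ_max = 16T/(πd³) is largest where d is smallest — segment CD (d = 37.0 mm).
τ_max = 16·161.4/(π·(0.0370)³) = 1.623×10^7 Pa.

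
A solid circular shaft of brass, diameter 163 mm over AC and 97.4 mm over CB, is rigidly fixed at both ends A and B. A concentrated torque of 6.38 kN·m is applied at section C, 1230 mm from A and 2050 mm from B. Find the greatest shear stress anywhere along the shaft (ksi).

1.01 ksi

Compatibility: T_A·a/J_AC = T_B·b/J_CB with T_A + T_B = T₀.
J_AC = 6.93×10^-5 m⁴, J_CB = 8.84×10^-6 m⁴, so T_A = T₀·(J_AC/a)/((J_AC/a)+(J_CB/b)) = 5927 N·m, T_B = 453.4 N·m.
τ in each portion: τ_AC = 6.97×10^6 Pa, τ_CB = 2.50×10^6 Pa; maximum is in AC.
τ_max = T_AC·r/J = 5927·0.0815/6.93×10^-5 = 6.970×10^6 Pa.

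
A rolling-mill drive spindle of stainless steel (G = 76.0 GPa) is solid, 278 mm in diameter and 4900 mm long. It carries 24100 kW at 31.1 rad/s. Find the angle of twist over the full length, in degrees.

4.88°

ω = 31.1 rad/s, so T = P/ω = 24100×10³ / 31.10 = 774900 N·m.
J = πd⁴/32 = π(0.278)⁴/32 = 5.864×10^-4 m⁴.
θ = T·L/(G·J) = 774900 × 4.90 / (76.0×10⁹ × 5.864×10^-4) = 0.08520 rad.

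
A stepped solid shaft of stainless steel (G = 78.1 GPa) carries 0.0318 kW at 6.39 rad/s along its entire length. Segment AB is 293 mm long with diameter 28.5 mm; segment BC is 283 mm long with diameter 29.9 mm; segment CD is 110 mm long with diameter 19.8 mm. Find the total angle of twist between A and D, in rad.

ω = 6.39 rad/s, so T = P/ω = 0.0318×10³ / 6.390 = 4.977 N·m.
J_AB = π(0.0285)⁴/32 = 6.48×10^-8 m⁴; J_BC = π(0.0299)⁴/32 = 7.85×10^-8 m⁴; J_CD = π(0.0198)⁴/32 = 1.51×10^-8 m⁴.
θ = (T/G)·Σ L_i/J_i = (4.977/78.1×10⁹)·(0.293/6.48×10^-8 + 0.283/7.85×10^-8 + 0.110/1.51×10^-8) = 9.826×10^-4 rad.

9.83e-4 rad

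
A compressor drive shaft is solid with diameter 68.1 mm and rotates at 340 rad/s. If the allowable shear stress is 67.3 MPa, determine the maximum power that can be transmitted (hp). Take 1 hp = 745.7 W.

J = πd⁴/32 = π(0.0681)⁴/32 = 2.111×10^-6 m⁴.
T_max = τ_allow·J/r = 6.73×10^7 × 2.111×10^-6 / 0.0340 = 4173 N·m.
ω = 340 rad/s, so P_max = T_max·ω = 1.419×10^6 W.

1900 hp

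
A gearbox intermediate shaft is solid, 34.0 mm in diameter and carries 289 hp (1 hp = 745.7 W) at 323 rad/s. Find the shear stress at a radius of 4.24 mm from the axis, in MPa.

ω = 323 rad/s, so T = P/ω = 289×745.7 / 323.0 = 667.2 N·m.
J = πd⁴/32 = π(0.0340)⁴/32 = 1.312×10^-7 m⁴.
Shear stress varies linearly with radius: τ = T·r/J = 667.2 × 0.00424 / 1.312×10^-7 = 2.156×10^7 Pa.

21.6 MPa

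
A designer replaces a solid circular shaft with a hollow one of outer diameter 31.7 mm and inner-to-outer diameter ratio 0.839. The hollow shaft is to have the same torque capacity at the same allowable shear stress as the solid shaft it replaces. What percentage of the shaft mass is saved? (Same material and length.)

53.3 %

Equal τ_max and T ⇒ the solid shaft needs d_s³ = d_o³(1−k⁴), so d_s = 31.7·(1−0.839⁴)^(1/3) = 25.24 mm.
Area ratio A_h/A_s = d_o²(1−k²)/d_s² = (1−k²)/(1−k⁴)^(2/3) = 0.4672.
Mass saving = 1 − 0.4672 = 53.3 %.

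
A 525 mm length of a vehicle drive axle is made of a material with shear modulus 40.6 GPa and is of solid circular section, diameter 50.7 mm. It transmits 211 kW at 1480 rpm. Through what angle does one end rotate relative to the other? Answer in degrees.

ω = 2π·1480/60 = 155.0 rad/s, so T = P/ω = 211×10³ / 155.0 = 1361 N·m.
J = πd⁴/32 = π(0.0507)⁴/32 = 6.487×10^-7 m⁴.
θ = T·L/(G·J) = 1361 × 0.525 / (40.6×10⁹ × 6.487×10^-7) = 0.02714 rad.

1.55°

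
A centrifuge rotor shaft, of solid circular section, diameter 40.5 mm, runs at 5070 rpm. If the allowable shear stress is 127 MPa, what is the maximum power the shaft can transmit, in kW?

879 kW

J = πd⁴/32 = π(0.0405)⁴/32 = 2.641×10^-7 m⁴.
T_max = τ_allow·J/r = 1.27×10^8 × 2.641×10^-7 / 0.0203 = 1657 N·m.
ω = 2π·5070/60 = 530.9 rad/s, so P_max = T_max·ω = 8.795×10^5 W.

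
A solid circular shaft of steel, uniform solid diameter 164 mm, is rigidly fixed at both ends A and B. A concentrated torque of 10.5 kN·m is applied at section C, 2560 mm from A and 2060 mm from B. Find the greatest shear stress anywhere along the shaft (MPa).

6.72 MPa

With uniform GJ and both ends fixed, compatibility θ_AC = θ_CB gives T_A·a = T_B·b, together with T_A + T_B = T₀.
T_A = T₀·b/(a+b) = 10500·2060/4620 = 4682 N·m; T_B = 5818 N·m.
τ in each portion: τ_AC = 5.41×10^6 Pa, τ_CB = 6.72×10^6 Pa; maximum is in CB.
τ_max = T_CB·r/J = 5818·0.0820/7.10×10^-5 = 6.718×10^6 Pa.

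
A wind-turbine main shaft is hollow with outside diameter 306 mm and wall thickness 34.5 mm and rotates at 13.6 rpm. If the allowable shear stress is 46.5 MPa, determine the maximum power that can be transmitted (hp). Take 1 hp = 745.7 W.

320 hp

J = π(d_o⁴ − d_i⁴)/32 = π(0.306⁴ − 0.237⁴)/32 = 5.510×10^-4 m⁴.
T_max = τ_allow·J/r = 4.65×10^7 × 5.510×10^-4 / 0.153 = 167500 N·m.
ω = 2π·13.6/60 = 1.424 rad/s, so P_max = T_max·ω = 2.385×10^5 W.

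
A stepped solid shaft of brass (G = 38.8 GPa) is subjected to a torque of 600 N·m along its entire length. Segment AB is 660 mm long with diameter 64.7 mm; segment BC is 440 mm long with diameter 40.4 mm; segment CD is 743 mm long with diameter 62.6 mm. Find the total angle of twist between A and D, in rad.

0.0396 rad

J_AB = π(0.0647)⁴/32 = 1.72×10^-6 m⁴; J_BC = π(0.0404)⁴/32 = 2.62×10^-7 m⁴; J_CD = π(0.0626)⁴/32 = 1.51×10^-6 m⁴.
θ = (T/G)·Σ L_i/J_i = (600.0/38.8×10⁹)·(0.660/1.72×10^-6 + 0.440/2.62×10^-7 + 0.743/1.51×10^-6) = 0.03957 rad.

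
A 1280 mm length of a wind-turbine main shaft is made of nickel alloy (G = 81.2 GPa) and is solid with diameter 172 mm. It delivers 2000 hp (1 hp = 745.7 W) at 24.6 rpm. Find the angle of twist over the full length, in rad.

0.106 rad

ω = 2π·24.6/60 = 2.576 rad/s, so T = P/ω = 2000×745.7 / 2.576 = 578900 N·m.
J = πd⁴/32 = π(0.172)⁴/32 = 8.592×10^-5 m⁴.
θ = T·L/(G·J) = 578900 × 1.28 / (81.2×10⁹ × 8.592×10^-5) = 0.1062 rad.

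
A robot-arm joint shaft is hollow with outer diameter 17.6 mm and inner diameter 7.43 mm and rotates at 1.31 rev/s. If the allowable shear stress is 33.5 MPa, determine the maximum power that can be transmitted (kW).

0.286 kW

J = π(d_o⁴ − d_i⁴)/32 = π(0.0176⁴ − 0.00743⁴)/32 = 9.121×10^-9 m⁴.
T_max = τ_allow·J/r = 3.35×10^7 × 9.121×10^-9 / 0.00880 = 34.72 N·m.
ω = 2π·1.31 = 8.231 rad/s, so P_max = T_max·ω = 285.8 W.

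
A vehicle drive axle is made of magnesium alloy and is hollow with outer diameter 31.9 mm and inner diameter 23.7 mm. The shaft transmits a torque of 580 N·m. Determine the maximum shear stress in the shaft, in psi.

J = π(d_o⁴ − d_i⁴)/32 = π(0.0319⁴ − 0.0237⁴)/32 = 7.069×10^-8 m⁴.
τ_max = T·r/J = 580.0 × 0.0159 / 7.069×10^-8 = 1.309×10^8 Pa.

19000 psi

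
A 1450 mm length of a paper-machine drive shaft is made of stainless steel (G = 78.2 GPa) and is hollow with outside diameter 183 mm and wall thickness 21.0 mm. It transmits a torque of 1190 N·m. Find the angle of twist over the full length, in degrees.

0.0177°

J = π(d_o⁴ − d_i⁴)/32 = π(0.183⁴ − 0.141⁴)/32 = 7.130×10^-5 m⁴.
θ = T·L/(G·J) = 1190 × 1.45 / (78.2×10⁹ × 7.130×10^-5) = 3.095×10^-4 rad.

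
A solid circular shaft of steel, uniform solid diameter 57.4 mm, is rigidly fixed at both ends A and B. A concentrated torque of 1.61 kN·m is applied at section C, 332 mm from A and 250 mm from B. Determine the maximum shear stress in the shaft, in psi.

With uniform GJ and both ends fixed, compatibility θ_AC = θ_CB gives T_A·a = T_B·b, together with T_A + T_B = T₀.
T_A = T₀·b/(a+b) = 1610·250/582.0 = 691.6 N·m; T_B = 918.4 N·m.
τ in each portion: τ_AC = 1.86×10^7 Pa, τ_CB = 2.47×10^7 Pa; maximum is in CB.
τ_max = T_CB·r/J = 918.4·0.0287/1.07×10^-6 = 2.473×10^7 Pa.

3590 psi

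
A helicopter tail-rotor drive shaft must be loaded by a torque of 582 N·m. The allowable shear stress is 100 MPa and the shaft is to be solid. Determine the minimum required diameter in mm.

For a solid shaft τ_max = 16T/(πd³), so d = (16T/(π τ_allow))^(1/3) = (16·582.0/(π·1.00×10^8))^(1/3) = 0.03095 m.

30.9 mm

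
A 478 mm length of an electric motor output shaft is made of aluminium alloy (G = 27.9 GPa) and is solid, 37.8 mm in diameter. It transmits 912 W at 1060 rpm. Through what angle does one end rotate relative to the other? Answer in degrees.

0.0402°

ω = 2π·1060/60 = 111.0 rad/s, so T = P/ω = 912 / 111.0 = 8.216 N·m.
J = πd⁴/32 = π(0.0378)⁴/32 = 2.004×10^-7 m⁴.
θ = T·L/(G·J) = 8.216 × 0.478 / (27.9×10⁹ × 2.004×10^-7) = 7.023×10^-4 rad.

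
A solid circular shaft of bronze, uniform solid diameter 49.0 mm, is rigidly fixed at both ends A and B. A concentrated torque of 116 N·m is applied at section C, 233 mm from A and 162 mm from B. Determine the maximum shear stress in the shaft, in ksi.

With uniform GJ and both ends fixed, compatibility θ_AC = θ_CB gives T_A·a = T_B·b, together with T_A + T_B = T₀.
T_A = T₀·b/(a+b) = 116.0·162/395.0 = 47.57 N·m; T_B = 68.43 N·m.
τ in each portion: τ_AC = 2.06×10^6 Pa, τ_CB = 2.96×10^6 Pa; maximum is in CB.
τ_max = T_CB·r/J = 68.43·0.0245/5.66×10^-7 = 2.962×10^6 Pa.

0.430 ksi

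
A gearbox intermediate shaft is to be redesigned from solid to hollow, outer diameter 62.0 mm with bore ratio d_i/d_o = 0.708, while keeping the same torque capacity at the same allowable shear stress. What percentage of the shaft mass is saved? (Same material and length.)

39.5 %

Equal τ_max and T ⇒ the solid shaft needs d_s³ = d_o³(1−k⁴), so d_s = 62.0·(1−0.708⁴)^(1/3) = 56.30 mm.
Area ratio A_h/A_s = d_o²(1−k²)/d_s² = (1−k²)/(1−k⁴)^(2/3) = 0.6049.
Mass saving = 1 − 0.6049 = 39.5 %.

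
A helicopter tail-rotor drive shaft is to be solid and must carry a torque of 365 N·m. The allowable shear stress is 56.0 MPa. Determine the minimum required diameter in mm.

32.1 mm

For a solid shaft τ_max = 16T/(πd³), so d = (16T/(π τ_allow))^(1/3) = (16·365.0/(π·5.60×10^7))^(1/3) = 0.03214 m.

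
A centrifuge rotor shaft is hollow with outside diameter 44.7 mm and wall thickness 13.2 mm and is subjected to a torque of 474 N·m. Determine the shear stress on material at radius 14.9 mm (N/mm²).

18.5 N/mm²

J = π(d_o⁴ − d_i⁴)/32 = π(0.0447⁴ − 0.0183⁴)/32 = 3.809×10^-7 m⁴.
Shear stress varies linearly with radius: τ = T·r/J = 474.0 × 0.0149 / 3.809×10^-7 = 1.854×10^7 Pa.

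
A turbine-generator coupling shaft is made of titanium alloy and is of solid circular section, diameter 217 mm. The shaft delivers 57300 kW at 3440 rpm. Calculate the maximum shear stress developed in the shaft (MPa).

ω = 2π·3440/60 = 360.2 rad/s, so T = P/ω = 57300×10³ / 360.2 = 159100 N·m.
J = πd⁴/32 = π(0.217)⁴/32 = 2.177×10^-4 m⁴.
τ_max = T·r/J = 159100 × 0.108 / 2.177×10^-4 = 7.928×10^7 Pa.

79.3 MPa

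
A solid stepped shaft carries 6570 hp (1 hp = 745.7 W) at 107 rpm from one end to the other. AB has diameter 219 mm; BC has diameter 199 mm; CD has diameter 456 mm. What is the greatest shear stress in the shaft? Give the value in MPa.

283 MPa

ω = 2π·107/60 = 11.21 rad/s, so T = P/ω = 6570×745.7 / 11.21 = 437200 N·m.
Under the same torque, τ_max = 16T/(πd³) is largest where d is smallest — segment BC (d = 199 mm).
τ_max = 16·437200/(π·(0.199)³) = 2.826×10^8 Pa.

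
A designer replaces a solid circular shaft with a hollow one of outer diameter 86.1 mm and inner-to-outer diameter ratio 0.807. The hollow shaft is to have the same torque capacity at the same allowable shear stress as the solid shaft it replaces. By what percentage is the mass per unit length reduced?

Equal τ_max and T ⇒ the solid shaft needs d_s³ = d_o³(1−k⁴), so d_s = 86.1·(1−0.807⁴)^(1/3) = 71.63 mm.
Area ratio A_h/A_s = d_o²(1−k²)/d_s² = (1−k²)/(1−k⁴)^(2/3) = 0.5038.
Mass saving = 1 − 0.5038 = 49.6 %.

49.6 %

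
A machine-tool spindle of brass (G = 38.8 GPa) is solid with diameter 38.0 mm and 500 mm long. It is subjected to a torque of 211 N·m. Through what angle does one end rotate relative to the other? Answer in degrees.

J = πd⁴/32 = π(0.0380)⁴/32 = 2.047×10^-7 m⁴.
θ = T·L/(G·J) = 211.0 × 0.500 / (38.8×10⁹ × 2.047×10^-7) = 0.01328 rad.

0.761°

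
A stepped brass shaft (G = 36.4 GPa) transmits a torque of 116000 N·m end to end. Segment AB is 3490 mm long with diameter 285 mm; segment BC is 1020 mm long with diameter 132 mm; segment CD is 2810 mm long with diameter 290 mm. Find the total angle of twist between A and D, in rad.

0.139 rad

J_AB = π(0.285)⁴/32 = 6.48×10^-4 m⁴; J_BC = π(0.132)⁴/32 = 2.98×10^-5 m⁴; J_CD = π(0.290)⁴/32 = 6.94×10^-4 m⁴.
θ = (T/G)·Σ L_i/J_i = (116000/36.4×10⁹)·(3.49/6.48×10^-4 + 1.02/2.98×10^-5 + 2.81/6.94×10^-4) = 0.1391 rad.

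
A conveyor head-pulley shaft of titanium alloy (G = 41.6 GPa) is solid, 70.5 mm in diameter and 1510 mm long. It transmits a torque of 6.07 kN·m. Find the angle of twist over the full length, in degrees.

J = πd⁴/32 = π(0.0705)⁴/32 = 2.425×10^-6 m⁴.
θ = T·L/(G·J) = 6070 × 1.51 / (41.6×10⁹ × 2.425×10^-6) = 0.09085 rad.

5.21°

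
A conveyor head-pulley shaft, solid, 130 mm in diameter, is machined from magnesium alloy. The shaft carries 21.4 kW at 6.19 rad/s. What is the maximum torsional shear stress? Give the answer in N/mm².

8.01 N/mm²

ω = 6.19 rad/s, so T = P/ω = 21.4×10³ / 6.190 = 3457 N·m.
J = πd⁴/32 = π(0.130)⁴/32 = 2.804×10^-5 m⁴.
τ_max = T·r/J = 3457 × 0.0650 / 2.804×10^-5 = 8.014×10^6 Pa.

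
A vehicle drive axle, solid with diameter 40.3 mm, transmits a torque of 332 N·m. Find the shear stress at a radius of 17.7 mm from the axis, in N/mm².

22.7 N/mm²

J = πd⁴/32 = π(0.0403)⁴/32 = 2.590×10^-7 m⁴.
Shear stress varies linearly with radius: τ = T·r/J = 332.0 × 0.0177 / 2.590×10^-7 = 2.269×10^7 Pa.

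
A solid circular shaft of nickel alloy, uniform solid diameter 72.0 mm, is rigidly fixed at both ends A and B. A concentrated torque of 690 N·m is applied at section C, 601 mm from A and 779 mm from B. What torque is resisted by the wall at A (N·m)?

390 N·m

With uniform GJ and both ends fixed, compatibility θ_AC = θ_CB gives T_A·a = T_B·b, together with T_A + T_B = T₀.
T_A = T₀·b/(a+b) = 690.0·779/1380 = 389.5 N·m; T_B = 300.5 N·m.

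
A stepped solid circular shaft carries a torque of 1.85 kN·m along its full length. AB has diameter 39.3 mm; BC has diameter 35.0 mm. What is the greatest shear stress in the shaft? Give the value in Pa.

Under the same torque, τ_max = 16T/(πd³) is largest where d is smallest — segment BC (d = 35.0 mm).
τ_max = 16·1850/(π·(0.0350)³) = 2.198×10^8 Pa.

2.20e8 Pa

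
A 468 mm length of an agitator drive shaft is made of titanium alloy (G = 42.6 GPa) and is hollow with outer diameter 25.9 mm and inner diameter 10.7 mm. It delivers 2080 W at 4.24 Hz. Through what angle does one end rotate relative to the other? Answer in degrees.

1.15°

ω = 2π·4.24 = 26.64 rad/s, so T = P/ω = 2080 / 26.64 = 78.08 N·m.
J = π(d_o⁴ − d_i⁴)/32 = π(0.0259⁴ − 0.0107⁴)/32 = 4.289×10^-8 m⁴.
θ = T·L/(G·J) = 78.08 × 0.468 / (42.6×10⁹ × 4.289×10^-8) = 0.02000 rad.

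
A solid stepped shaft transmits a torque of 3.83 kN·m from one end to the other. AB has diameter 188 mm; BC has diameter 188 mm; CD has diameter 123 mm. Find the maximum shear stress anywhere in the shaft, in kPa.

Under the same torque, τ_max = 16T/(πd³) is largest where d is smallest — segment CD (d = 123 mm).
τ_max = 16·3830/(π·(0.123)³) = 1.048×10^7 Pa.

10500 kPa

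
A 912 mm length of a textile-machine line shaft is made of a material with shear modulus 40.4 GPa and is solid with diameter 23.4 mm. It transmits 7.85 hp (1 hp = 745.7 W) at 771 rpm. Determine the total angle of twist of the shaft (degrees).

3.19°

ω = 2π·771/60 = 80.74 rad/s, so T = P/ω = 7.85×745.7 / 80.74 = 72.50 N·m.
J = πd⁴/32 = π(0.0234)⁴/32 = 2.943×10^-8 m⁴.
θ = T·L/(G·J) = 72.50 × 0.912 / (40.4×10⁹ × 2.943×10^-8) = 0.05560 rad.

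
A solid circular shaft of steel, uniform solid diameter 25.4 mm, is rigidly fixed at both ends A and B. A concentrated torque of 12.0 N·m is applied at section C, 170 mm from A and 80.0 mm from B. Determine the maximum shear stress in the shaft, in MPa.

2.54 MPa

With uniform GJ and both ends fixed, compatibility θ_AC = θ_CB gives T_A·a = T_B·b, together with T_A + T_B = T₀.
T_A = T₀·b/(a+b) = 12.00·80.0/250.0 = 3.840 N·m; T_B = 8.160 N·m.
τ in each portion: τ_AC = 1.19×10^6 Pa, τ_CB = 2.54×10^6 Pa; maximum is in CB.
τ_max = T_CB·r/J = 8.160·0.0127/4.09×10^-8 = 2.536×10^6 Pa.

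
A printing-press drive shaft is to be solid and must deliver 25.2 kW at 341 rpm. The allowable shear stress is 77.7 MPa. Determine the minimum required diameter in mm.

ω = 2π·341/60 = 35.71 rad/s, so T = P/ω = 25.2×10³ / 35.71 = 705.7 N·m.
For a solid shaft τ_max = 16T/(πd³), so d = (16T/(π τ_allow))^(1/3) = (16·705.7/(π·7.77×10^7))^(1/3) = 0.03590 m.

35.9 mm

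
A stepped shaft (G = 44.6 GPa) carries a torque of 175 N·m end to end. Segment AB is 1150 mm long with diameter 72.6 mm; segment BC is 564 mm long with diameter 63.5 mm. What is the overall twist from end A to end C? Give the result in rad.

0.00304 rad

J_AB = π(0.0726)⁴/32 = 2.73×10^-6 m⁴; J_BC = π(0.0635)⁴/32 = 1.60×10^-6 m⁴.
θ = (T/G)·Σ L_i/J_i = (175.0/44.6×10⁹)·(1.15/2.73×10^-6 + 0.564/1.60×10^-6) = 3.041×10^-3 rad.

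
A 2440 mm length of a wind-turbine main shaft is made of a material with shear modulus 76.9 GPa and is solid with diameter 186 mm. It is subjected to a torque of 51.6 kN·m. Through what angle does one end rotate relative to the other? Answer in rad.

J = πd⁴/32 = π(0.186)⁴/32 = 1.175×10^-4 m⁴.
θ = T·L/(G·J) = 51600 × 2.44 / (76.9×10⁹ × 1.175×10^-4) = 0.01393 rad.

0.0139 rad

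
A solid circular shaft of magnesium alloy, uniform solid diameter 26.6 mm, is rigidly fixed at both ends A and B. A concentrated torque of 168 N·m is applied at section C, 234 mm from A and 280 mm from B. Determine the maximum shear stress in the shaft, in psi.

3590 psi

With uniform GJ and both ends fixed, compatibility θ_AC = θ_CB gives T_A·a = T_B·b, together with T_A + T_B = T₀.
T_A = T₀·b/(a+b) = 168.0·280/514.0 = 91.52 N·m; T_B = 76.48 N·m.
τ in each portion: τ_AC = 2.48×10^7 Pa, τ_CB = 2.07×10^7 Pa; maximum is in AC.
τ_max = T_AC·r/J = 91.52·0.0133/4.92×10^-8 = 2.476×10^7 Pa.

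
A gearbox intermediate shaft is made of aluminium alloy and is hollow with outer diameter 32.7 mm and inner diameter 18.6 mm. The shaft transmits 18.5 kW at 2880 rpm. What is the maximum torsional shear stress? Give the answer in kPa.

9980 kPa

ω = 2π·2880/60 = 301.6 rad/s, so T = P/ω = 18.5×10³ / 301.6 = 61.34 N·m.
J = π(d_o⁴ − d_i⁴)/32 = π(0.0327⁴ − 0.0186⁴)/32 = 1.005×10^-7 m⁴.
τ_max = T·r/J = 61.34 × 0.0163 / 1.005×10^-7 = 9.979×10^6 Pa.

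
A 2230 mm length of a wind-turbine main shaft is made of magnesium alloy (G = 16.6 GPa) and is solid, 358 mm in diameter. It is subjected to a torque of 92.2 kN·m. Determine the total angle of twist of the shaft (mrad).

J = πd⁴/32 = π(0.358)⁴/32 = 1.613×10^-3 m⁴.
θ = T·L/(G·J) = 92200 × 2.23 / (16.6×10⁹ × 1.613×10^-3) = 7.681×10^-3 rad.

7.68 mrad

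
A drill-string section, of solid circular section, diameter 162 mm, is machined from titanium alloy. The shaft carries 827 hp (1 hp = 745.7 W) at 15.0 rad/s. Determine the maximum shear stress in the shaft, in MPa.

49.2 MPa

ω = 15.0 rad/s, so T = P/ω = 827×745.7 / 15.00 = 41110 N·m.
J = πd⁴/32 = π(0.162)⁴/32 = 6.762×10^-5 m⁴.
τ_max = T·r/J = 41110 × 0.0810 / 6.762×10^-5 = 4.925×10^7 Pa.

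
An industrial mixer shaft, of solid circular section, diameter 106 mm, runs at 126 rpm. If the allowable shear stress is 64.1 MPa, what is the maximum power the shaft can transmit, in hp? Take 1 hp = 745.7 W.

265 hp

J = πd⁴/32 = π(0.106)⁴/32 = 1.239×10^-5 m⁴.
T_max = τ_allow·J/r = 6.41×10^7 × 1.239×10^-5 / 0.0530 = 14990 N·m.
ω = 2π·126/60 = 13.19 rad/s, so P_max = T_max·ω = 1.978×10^5 W.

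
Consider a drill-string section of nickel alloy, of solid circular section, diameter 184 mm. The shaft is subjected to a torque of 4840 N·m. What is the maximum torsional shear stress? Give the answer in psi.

J = πd⁴/32 = π(0.184)⁴/32 = 1.125×10^-4 m⁴.
τ_max = T·r/J = 4840 × 0.0920 / 1.125×10^-4 = 3.957×10^6 Pa.

574 psi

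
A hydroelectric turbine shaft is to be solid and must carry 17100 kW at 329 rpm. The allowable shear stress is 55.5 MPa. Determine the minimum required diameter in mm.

ω = 2π·329/60 = 34.45 rad/s, so T = P/ω = 17100×10³ / 34.45 = 496300 N·m.
For a solid shaft τ_max = 16T/(πd³), so d = (16T/(π τ_allow))^(1/3) = (16·496300/(π·5.55×10^7))^(1/3) = 0.3571 m.

357 mm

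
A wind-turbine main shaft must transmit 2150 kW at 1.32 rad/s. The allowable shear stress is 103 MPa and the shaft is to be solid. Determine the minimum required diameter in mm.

432 mm

ω = 1.32 rad/s, so T = P/ω = 2150×10³ / 1.320 = 1.629e6 N·m.
For a solid shaft τ_max = 16T/(πd³), so d = (16T/(π τ_allow))^(1/3) = (16·1.629e6/(π·1.03×10^8))^(1/3) = 0.4318 m.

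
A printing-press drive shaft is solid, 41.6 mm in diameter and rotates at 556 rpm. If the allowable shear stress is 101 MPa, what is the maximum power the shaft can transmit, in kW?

83.1 kW

J = πd⁴/32 = π(0.0416)⁴/32 = 2.940×10^-7 m⁴.
T_max = τ_allow·J/r = 1.01×10^8 × 2.940×10^-7 / 0.0208 = 1428 N·m.
ω = 2π·556/60 = 58.22 rad/s, so P_max = T_max·ω = 8.313×10^4 W.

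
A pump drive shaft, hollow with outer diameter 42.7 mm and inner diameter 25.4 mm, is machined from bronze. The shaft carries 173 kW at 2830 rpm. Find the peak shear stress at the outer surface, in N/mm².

ω = 2π·2830/60 = 296.4 rad/s, so T = P/ω = 173×10³ / 296.4 = 583.8 N·m.
J = π(d_o⁴ − d_i⁴)/32 = π(0.0427⁴ − 0.0254⁴)/32 = 2.855×10^-7 m⁴.
τ_max = T·r/J = 583.8 × 0.0214 / 2.855×10^-7 = 4.365×10^7 Pa.

43.7 N/mm²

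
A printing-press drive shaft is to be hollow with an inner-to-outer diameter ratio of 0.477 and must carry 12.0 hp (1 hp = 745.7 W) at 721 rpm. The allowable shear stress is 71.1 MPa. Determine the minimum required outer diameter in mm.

20.8 mm

ω = 2π·721/60 = 75.50 rad/s, so T = P/ω = 12.0×745.7 / 75.50 = 118.5 N·m.
For a hollow shaft with d_i/d_o = 0.477: τ_max = 16T/(π d_o³ (1−k⁴)), so d_o = [16T/(π τ_allow (1−k⁴))]^(1/3) = [16·118.5/(π·7.11×10^7·0.9482)]^(1/3) = 0.02076 m.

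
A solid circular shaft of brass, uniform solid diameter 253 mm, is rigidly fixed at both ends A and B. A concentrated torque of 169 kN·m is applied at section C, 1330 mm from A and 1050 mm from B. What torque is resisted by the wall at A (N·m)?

With uniform GJ and both ends fixed, compatibility θ_AC = θ_CB gives T_A·a = T_B·b, together with T_A + T_B = T₀.
T_A = T₀·b/(a+b) = 169000·1050/2380 = 74560 N·m; T_B = 94440 N·m.

74600 N·m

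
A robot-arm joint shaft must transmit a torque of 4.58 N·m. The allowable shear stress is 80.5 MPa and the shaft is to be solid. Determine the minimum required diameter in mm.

For a solid shaft τ_max = 16T/(πd³), so d = (16T/(π τ_allow))^(1/3) = (16·4.580/(π·8.05×10^7))^(1/3) = 0.006617 m.

6.62 mm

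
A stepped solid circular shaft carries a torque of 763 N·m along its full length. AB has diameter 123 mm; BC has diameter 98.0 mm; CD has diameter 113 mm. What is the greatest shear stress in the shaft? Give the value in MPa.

Under the same torque, τ_max = 16T/(πd³) is largest where d is smallest — segment BC (d = 98.0 mm).
τ_max = 16·763.0/(π·(0.0980)³) = 4.129×10^6 Pa.

4.13 MPa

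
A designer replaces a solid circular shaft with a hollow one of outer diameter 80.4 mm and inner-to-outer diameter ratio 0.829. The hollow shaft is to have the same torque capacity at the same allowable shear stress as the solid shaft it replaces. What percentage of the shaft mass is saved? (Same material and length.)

Equal τ_max and T ⇒ the solid shaft needs d_s³ = d_o³(1−k⁴), so d_s = 80.4·(1−0.829⁴)^(1/3) = 64.97 mm.
Area ratio A_h/A_s = d_o²(1−k²)/d_s² = (1−k²)/(1−k⁴)^(2/3) = 0.4789.
Mass saving = 1 − 0.4789 = 52.1 %.

52.1 %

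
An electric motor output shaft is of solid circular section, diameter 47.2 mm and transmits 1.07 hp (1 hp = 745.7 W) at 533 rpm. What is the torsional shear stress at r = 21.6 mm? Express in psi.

91.9 psi

ω = 2π·533/60 = 55.82 rad/s, so T = P/ω = 1.07×745.7 / 55.82 = 14.30 N·m.
J = πd⁴/32 = π(0.0472)⁴/32 = 4.873×10^-7 m⁴.
Shear stress varies linearly with radius: τ = T·r/J = 14.30 × 0.0216 / 4.873×10^-7 = 6.337×10^5 Pa.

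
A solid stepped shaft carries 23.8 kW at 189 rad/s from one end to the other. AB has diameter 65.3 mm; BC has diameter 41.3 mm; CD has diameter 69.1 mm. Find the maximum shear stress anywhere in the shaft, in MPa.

ω = 189 rad/s, so T = P/ω = 23.8×10³ / 189.0 = 125.9 N·m.
Under the same torque, τ_max = 16T/(πd³) is largest where d is smallest — segment BC (d = 41.3 mm).
τ_max = 16·125.9/(π·(0.0413)³) = 9.104×10^6 Pa.

9.10 MPa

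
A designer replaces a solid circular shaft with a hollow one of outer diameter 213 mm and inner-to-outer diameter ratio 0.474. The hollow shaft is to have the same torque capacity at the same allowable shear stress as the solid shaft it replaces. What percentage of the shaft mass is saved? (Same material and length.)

Equal τ_max and T ⇒ the solid shaft needs d_s³ = d_o³(1−k⁴), so d_s = 213·(1−0.474⁴)^(1/3) = 209.4 mm.
Area ratio A_h/A_s = d_o²(1−k²)/d_s² = (1−k²)/(1−k⁴)^(2/3) = 0.8026.
Mass saving = 1 − 0.8026 = 19.7 %.

19.7 %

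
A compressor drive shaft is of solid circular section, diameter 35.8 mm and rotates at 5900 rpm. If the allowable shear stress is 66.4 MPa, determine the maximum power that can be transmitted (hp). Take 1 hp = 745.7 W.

496 hp

J = πd⁴/32 = π(0.0358)⁴/32 = 1.613×10^-7 m⁴.
T_max = τ_allow·J/r = 6.64×10^7 × 1.613×10^-7 / 0.0179 = 598.2 N·m.
ω = 2π·5900/60 = 617.8 rad/s, so P_max = T_max·ω = 3.696×10^5 W.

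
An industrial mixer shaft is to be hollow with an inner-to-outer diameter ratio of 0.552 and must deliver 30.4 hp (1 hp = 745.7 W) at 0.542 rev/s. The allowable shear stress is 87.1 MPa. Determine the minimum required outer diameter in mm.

75.4 mm

ω = 2π·0.542 = 3.405 rad/s, so T = P/ω = 30.4×745.7 / 3.405 = 6657 N·m.
For a hollow shaft with d_i/d_o = 0.552: τ_max = 16T/(π d_o³ (1−k⁴)), so d_o = [16T/(π τ_allow (1−k⁴))]^(1/3) = [16·6657/(π·8.71×10^7·0.9072)]^(1/3) = 0.07542 m.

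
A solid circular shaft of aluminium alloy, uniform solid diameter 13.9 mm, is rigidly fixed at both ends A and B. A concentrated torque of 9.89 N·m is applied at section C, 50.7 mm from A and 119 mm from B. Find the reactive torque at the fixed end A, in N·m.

With uniform GJ and both ends fixed, compatibility θ_AC = θ_CB gives T_A·a = T_B·b, together with T_A + T_B = T₀.
T_A = T₀·b/(a+b) = 9.890·119/169.7 = 6.935 N·m; T_B = 2.955 N·m.

6.94 N·m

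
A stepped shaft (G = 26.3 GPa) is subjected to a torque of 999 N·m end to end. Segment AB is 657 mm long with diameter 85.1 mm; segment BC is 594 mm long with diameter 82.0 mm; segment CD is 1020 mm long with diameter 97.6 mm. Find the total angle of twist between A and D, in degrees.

J_AB = π(0.0851)⁴/32 = 5.15×10^-6 m⁴; J_BC = π(0.0820)⁴/32 = 4.44×10^-6 m⁴; J_CD = π(0.0976)⁴/32 = 8.91×10^-6 m⁴.
θ = (T/G)·Σ L_i/J_i = (999.0/26.3×10⁹)·(0.657/5.15×10^-6 + 0.594/4.44×10^-6 + 1.02/8.91×10^-6) = 0.01428 rad.

0.818°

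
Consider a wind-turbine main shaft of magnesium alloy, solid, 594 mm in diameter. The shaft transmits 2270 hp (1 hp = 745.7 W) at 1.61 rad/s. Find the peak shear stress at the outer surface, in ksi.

3.71 ksi

ω = 1.61 rad/s, so T = P/ω = 2270×745.7 / 1.610 = 1.051e6 N·m.
J = πd⁴/32 = π(0.594)⁴/32 = 0.01222 m⁴.
τ_max = T·r/J = 1.051e6 × 0.297 / 0.01222 = 2.555×10^7 Pa.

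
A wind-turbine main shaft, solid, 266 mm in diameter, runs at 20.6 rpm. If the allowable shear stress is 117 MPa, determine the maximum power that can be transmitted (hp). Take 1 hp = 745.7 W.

1250 hp

J = πd⁴/32 = π(0.266)⁴/32 = 4.915×10^-4 m⁴.
T_max = τ_allow·J/r = 1.17×10^8 × 4.915×10^-4 / 0.133 = 432400 N·m.
ω = 2π·20.6/60 = 2.157 rad/s, so P_max = T_max·ω = 9.327×10^5 W.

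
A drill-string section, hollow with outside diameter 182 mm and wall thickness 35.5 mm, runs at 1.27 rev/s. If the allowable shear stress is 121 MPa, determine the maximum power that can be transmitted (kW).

985 kW

J = π(d_o⁴ − d_i⁴)/32 = π(0.182⁴ − 0.111⁴)/32 = 9.281×10^-5 m⁴.
T_max = τ_allow·J/r = 1.21×10^8 × 9.281×10^-5 / 0.0910 = 123400 N·m.
ω = 2π·1.27 = 7.980 rad/s, so P_max = T_max·ω = 9.848×10^5 W.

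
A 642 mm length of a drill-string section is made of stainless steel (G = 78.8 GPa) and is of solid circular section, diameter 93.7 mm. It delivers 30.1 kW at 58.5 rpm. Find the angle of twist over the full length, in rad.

0.00529 rad

ω = 2π·58.5/60 = 6.126 rad/s, so T = P/ω = 30.1×10³ / 6.126 = 4913 N·m.
J = πd⁴/32 = π(0.0937)⁴/32 = 7.568×10^-6 m⁴.
θ = T·L/(G·J) = 4913 × 0.642 / (78.8×10⁹ × 7.568×10^-6) = 5.290×10^-3 rad.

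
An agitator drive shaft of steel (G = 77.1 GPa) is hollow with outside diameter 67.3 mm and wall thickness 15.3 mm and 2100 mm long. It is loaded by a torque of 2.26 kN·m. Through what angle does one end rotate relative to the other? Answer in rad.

J = π(d_o⁴ − d_i⁴)/32 = π(0.0673⁴ − 0.0367⁴)/32 = 1.836×10^-6 m⁴.
θ = T·L/(G·J) = 2260 × 2.10 / (77.1×10⁹ × 1.836×10^-6) = 0.03353 rad.

0.0335 rad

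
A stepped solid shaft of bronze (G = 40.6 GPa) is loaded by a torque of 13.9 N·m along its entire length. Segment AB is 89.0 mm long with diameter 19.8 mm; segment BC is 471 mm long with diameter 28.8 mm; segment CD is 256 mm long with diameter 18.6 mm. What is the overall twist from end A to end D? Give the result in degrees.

0.680°

J_AB = π(0.0198)⁴/32 = 1.51×10^-8 m⁴; J_BC = π(0.0288)⁴/32 = 6.75×10^-8 m⁴; J_CD = π(0.0186)⁴/32 = 1.18×10^-8 m⁴.
θ = (T/G)·Σ L_i/J_i = (13.90/40.6×10⁹)·(0.0890/1.51×10^-8 + 0.471/6.75×10^-8 + 0.256/1.18×10^-8) = 0.01187 rad.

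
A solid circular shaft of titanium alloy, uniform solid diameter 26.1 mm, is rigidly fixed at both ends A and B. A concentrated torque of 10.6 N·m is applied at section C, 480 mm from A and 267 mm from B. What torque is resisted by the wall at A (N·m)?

3.79 N·m

With uniform GJ and both ends fixed, compatibility θ_AC = θ_CB gives T_A·a = T_B·b, together with T_A + T_B = T₀.
T_A = T₀·b/(a+b) = 10.60·267/747.0 = 3.789 N·m; T_B = 6.811 N·m.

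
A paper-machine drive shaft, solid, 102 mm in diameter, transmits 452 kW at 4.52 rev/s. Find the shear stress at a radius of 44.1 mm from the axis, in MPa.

ω = 2π·4.52 = 28.40 rad/s, so T = P/ω = 452×10³ / 28.40 = 15920 N·m.
J = πd⁴/32 = π(0.102)⁴/32 = 1.063×10^-5 m⁴.
Shear stress varies linearly with radius: τ = T·r/J = 15920 × 0.0441 / 1.063×10^-5 = 6.605×10^7 Pa.

66.0 MPa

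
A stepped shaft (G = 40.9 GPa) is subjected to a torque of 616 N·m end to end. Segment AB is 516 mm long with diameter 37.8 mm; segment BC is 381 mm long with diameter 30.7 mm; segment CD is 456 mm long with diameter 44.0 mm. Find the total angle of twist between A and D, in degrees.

J_AB = π(0.0378)⁴/32 = 2.00×10^-7 m⁴; J_BC = π(0.0307)⁴/32 = 8.72×10^-8 m⁴; J_CD = π(0.0440)⁴/32 = 3.68×10^-7 m⁴.
θ = (T/G)·Σ L_i/J_i = (616.0/40.9×10⁹)·(0.516/2.00×10^-7 + 0.381/8.72×10^-8 + 0.456/3.68×10^-7) = 0.1232 rad.

7.06°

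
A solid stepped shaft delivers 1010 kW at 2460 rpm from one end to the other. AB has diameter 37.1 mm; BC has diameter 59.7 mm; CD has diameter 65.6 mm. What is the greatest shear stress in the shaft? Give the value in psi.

56700 psi

ω = 2π·2460/60 = 257.6 rad/s, so T = P/ω = 1010×10³ / 257.6 = 3921 N·m.
Under the same torque, τ_max = 16T/(πd³) is largest where d is smallest — segment AB (d = 37.1 mm).
τ_max = 16·3921/(π·(0.0371)³) = 3.910×10^8 Pa.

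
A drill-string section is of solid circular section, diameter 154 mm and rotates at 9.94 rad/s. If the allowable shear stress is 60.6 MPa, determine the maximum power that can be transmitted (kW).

J = πd⁴/32 = π(0.154)⁴/32 = 5.522×10^-5 m⁴.
T_max = τ_allow·J/r = 6.06×10^7 × 5.522×10^-5 / 0.0770 = 43460 N·m.
ω = 9.94 rad/s, so P_max = T_max·ω = 4.320×10^5 W.

432 kW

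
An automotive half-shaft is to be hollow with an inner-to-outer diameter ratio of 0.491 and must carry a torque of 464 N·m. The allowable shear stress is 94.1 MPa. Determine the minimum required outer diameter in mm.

For a hollow shaft with d_i/d_o = 0.491: τ_max = 16T/(π d_o³ (1−k⁴)), so d_o = [16T/(π τ_allow (1−k⁴))]^(1/3) = [16·464.0/(π·9.41×10^7·0.9419)]^(1/3) = 0.02987 m.

29.9 mm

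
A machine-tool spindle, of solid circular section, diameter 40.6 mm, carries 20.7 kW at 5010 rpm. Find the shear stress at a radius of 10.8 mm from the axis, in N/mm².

ω = 2π·5010/60 = 524.6 rad/s, so T = P/ω = 20.7×10³ / 524.6 = 39.46 N·m.
J = πd⁴/32 = π(0.0406)⁴/32 = 2.667×10^-7 m⁴.
Shear stress varies linearly with radius: τ = T·r/J = 39.46 × 0.0108 / 2.667×10^-7 = 1.597×10^6 Pa.

1.60 N/mm²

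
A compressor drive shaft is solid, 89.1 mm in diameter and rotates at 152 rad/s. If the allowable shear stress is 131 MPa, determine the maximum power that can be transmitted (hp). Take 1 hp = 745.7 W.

J = πd⁴/32 = π(0.0891)⁴/32 = 6.187×10^-6 m⁴.
T_max = τ_allow·J/r = 1.31×10^8 × 6.187×10^-6 / 0.0445 = 18190 N·m.
ω = 152 rad/s, so P_max = T_max·ω = 2.766×10^6 W.

3710 hp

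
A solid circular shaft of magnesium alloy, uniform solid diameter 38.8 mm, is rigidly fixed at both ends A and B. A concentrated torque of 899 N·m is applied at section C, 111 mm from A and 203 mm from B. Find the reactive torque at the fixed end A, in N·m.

With uniform GJ and both ends fixed, compatibility θ_AC = θ_CB gives T_A·a = T_B·b, together with T_A + T_B = T₀.
T_A = T₀·b/(a+b) = 899.0·203/314.0 = 581.2 N·m; T_B = 317.8 N·m.

581 N·m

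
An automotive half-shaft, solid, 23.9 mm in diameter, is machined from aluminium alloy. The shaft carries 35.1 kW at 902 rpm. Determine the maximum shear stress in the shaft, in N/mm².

ω = 2π·902/60 = 94.46 rad/s, so T = P/ω = 35.1×10³ / 94.46 = 371.6 N·m.
J = πd⁴/32 = π(0.0239)⁴/32 = 3.203×10^-8 m⁴.
τ_max = T·r/J = 371.6 × 0.0119 / 3.203×10^-8 = 1.386×10^8 Pa.

139 N/mm²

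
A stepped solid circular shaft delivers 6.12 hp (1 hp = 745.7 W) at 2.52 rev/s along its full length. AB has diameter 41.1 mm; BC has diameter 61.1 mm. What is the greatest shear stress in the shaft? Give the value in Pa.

ω = 2π·2.52 = 15.83 rad/s, so T = P/ω = 6.12×745.7 / 15.83 = 288.2 N·m.
Under the same torque, τ_max = 16T/(πd³) is largest where d is smallest — segment AB (d = 41.1 mm).
τ_max = 16·288.2/(π·(0.0411)³) = 2.114×10^7 Pa.

2.11e7 Pa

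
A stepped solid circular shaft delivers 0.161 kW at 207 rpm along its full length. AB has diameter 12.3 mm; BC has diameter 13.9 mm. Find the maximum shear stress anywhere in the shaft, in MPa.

20.3 MPa

ω = 2π·207/60 = 21.68 rad/s, so T = P/ω = 0.161×10³ / 21.68 = 7.427 N·m.
Under the same torque, τ_max = 16T/(πd³) is largest where d is smallest — segment AB (d = 12.3 mm).
τ_max = 16·7.427/(π·(0.0123)³) = 2.033×10^7 Pa.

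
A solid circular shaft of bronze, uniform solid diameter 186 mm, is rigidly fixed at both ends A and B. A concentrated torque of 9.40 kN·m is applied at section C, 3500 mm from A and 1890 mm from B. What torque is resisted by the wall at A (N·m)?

3300 N·m

With uniform GJ and both ends fixed, compatibility θ_AC = θ_CB gives T_A·a = T_B·b, together with T_A + T_B = T₀.
T_A = T₀·b/(a+b) = 9400·1890/5390 = 3296 N·m; T_B = 6104 N·m.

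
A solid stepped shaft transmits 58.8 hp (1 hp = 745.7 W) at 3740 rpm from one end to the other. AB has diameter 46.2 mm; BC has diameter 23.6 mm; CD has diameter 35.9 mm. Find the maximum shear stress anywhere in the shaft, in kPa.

43400 kPa

ω = 2π·3740/60 = 391.7 rad/s, so T = P/ω = 58.8×745.7 / 391.7 = 112.0 N·m.
Under the same torque, τ_max = 16T/(πd³) is largest where d is smallest — segment BC (d = 23.6 mm).
τ_max = 16·112.0/(π·(0.0236)³) = 4.338×10^7 Pa.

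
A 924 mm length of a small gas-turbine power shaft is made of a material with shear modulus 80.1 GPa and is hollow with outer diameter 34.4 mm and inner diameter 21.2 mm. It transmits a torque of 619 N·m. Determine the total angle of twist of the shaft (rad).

0.0607 rad

J = π(d_o⁴ − d_i⁴)/32 = π(0.0344⁴ − 0.0212⁴)/32 = 1.176×10^-7 m⁴.
θ = T·L/(G·J) = 619.0 × 0.924 / (80.1×10⁹ × 1.176×10^-7) = 0.06069 rad.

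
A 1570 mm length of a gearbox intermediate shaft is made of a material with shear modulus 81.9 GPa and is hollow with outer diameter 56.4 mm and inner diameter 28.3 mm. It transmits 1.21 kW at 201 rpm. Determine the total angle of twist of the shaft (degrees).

ω = 2π·201/60 = 21.05 rad/s, so T = P/ω = 1.21×10³ / 21.05 = 57.49 N·m.
J = π(d_o⁴ − d_i⁴)/32 = π(0.0564⁴ − 0.0283⁴)/32 = 9.304×10^-7 m⁴.
θ = T·L/(G·J) = 57.49 × 1.57 / (81.9×10⁹ × 9.304×10^-7) = 1.184×10^-3 rad.

0.0679°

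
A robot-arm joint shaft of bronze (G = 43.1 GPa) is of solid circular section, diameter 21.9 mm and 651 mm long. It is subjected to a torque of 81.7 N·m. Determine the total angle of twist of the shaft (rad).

0.0546 rad

J = πd⁴/32 = π(0.0219)⁴/32 = 2.258×10^-8 m⁴.
θ = T·L/(G·J) = 81.70 × 0.651 / (43.1×10⁹ × 2.258×10^-8) = 0.05464 rad.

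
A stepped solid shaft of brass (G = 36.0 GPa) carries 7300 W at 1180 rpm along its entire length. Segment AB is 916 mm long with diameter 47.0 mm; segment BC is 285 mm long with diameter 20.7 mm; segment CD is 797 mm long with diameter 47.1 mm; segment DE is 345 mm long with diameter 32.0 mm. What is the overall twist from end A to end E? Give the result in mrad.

37.3 mrad

ω = 2π·1180/60 = 123.6 rad/s, so T = P/ω = 7300 / 123.6 = 59.08 N·m.
J_AB = π(0.0470)⁴/32 = 4.79×10^-7 m⁴; J_BC = π(0.0207)⁴/32 = 1.80×10^-8 m⁴; J_CD = π(0.0471)⁴/32 = 4.83×10^-7 m⁴; J_DE = π(0.0320)⁴/32 = 1.03×10^-7 m⁴.
θ = (T/G)·Σ L_i/J_i = (59.08/36.0×10⁹)·(0.916/4.79×10^-7 + 0.285/1.80×10^-8 + 0.797/4.83×10^-7 + 0.345/1.03×10^-7) = 0.03729 rad.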